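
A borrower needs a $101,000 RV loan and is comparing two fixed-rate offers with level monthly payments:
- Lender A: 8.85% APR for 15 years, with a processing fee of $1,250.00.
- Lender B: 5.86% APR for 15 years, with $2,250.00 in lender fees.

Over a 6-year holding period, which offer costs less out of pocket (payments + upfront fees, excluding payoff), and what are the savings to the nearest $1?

Lender A: monthly rate = 8.85%/12 = 0.0073750; payment = 101,000 × 0.0073750 / (1 − (1+0.0073750)^−180) = $1,015.42.
Lender B: monthly rate = 5.86%/12 = 0.0048833; payment = 101,000 × 0.0048833 / (1 − (1+0.0048833)^−180) = $844.68.
Over 72 months: Lender A costs 72 × $1,015.42 + $1,250.00 = $74,360.24; Lender B costs 72 × $844.68 + $2,250.00 = $63,066.96.
Lender B is cheaper by $74,360.24 − $63,066.96 = $11,293.28.

Lender B by $11,293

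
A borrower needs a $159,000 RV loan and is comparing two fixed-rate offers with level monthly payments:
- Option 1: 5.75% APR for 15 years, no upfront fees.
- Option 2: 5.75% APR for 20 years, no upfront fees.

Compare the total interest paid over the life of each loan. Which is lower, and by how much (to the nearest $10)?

Option 1: at 5.75% the monthly rate is 0.0047917, so the payment is 159,000 × 0.0047917 / (1 − 1.0047917^−180) = $1,320.35.
Total interest on Option 1 = 180 × $1,320.35 − $159,000 = $78,663.00.
Option 2: monthly rate = 5.75%/12 = 0.0047917; payment = 159,000 × 0.0047917 / (1 − (1+0.0047917)^−240) = $1,116.31.
Total interest on Option 2 = 240 × $1,116.31 − $159,000 = $108,914.40.
Option 1 is lower by $30,251.40.

Option 1 by $30,250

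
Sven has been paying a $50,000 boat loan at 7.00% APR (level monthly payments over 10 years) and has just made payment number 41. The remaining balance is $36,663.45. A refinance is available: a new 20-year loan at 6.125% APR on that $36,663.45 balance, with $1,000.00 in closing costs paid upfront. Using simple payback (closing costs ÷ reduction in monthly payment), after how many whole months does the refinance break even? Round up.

4 months

Current payment = 50,000 × 7%/12 / (1 − (1+0.0058333)^−120) = $580.54.
Refinanced payment = 36,663.45 × 0.0051042 / (1 − (1+0.0051042)^−240) = $265.32.
Monthly savings = $580.54 − $265.32 = $315.22.
Break-even = $1,000.00 / $315.22 = 3.17 → 4 months.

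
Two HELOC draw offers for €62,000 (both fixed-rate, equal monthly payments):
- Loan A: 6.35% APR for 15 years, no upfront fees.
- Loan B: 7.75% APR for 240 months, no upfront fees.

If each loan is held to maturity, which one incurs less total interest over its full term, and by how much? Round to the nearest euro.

Loan A by €25,859

Loan A: at 6.35% the monthly rate is 0.0052917, so the payment is 62,000 × 0.0052917 / (1 − 1.0052917^−180) = €534.99.
Total interest on Loan A = 180 × €534.99 − €62,000 = €34,298.20.
Loan B: monthly rate = 7.75%/12 = 0.0064583; payment = 62,000 × 0.0064583 / (1 − (1+0.0064583)^−240) = €508.99.
Total interest on Loan B = 240 × €508.99 − €62,000 = €60,157.60.
Loan A is lower by €25,859.40.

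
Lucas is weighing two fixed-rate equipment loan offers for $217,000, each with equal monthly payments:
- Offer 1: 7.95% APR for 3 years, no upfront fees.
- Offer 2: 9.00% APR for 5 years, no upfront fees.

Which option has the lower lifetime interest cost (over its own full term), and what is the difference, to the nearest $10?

Offer 1 by $25,650

Offer 1: monthly rate = 7.95%/12 = 0.0066250; payment = 217,000 × 0.0066250 / (1 − (1+0.0066250)^−36) = $6,794.99.
Total interest on Offer 1 = 36 × $6,794.99 − $217,000 = $27,619.64.
Offer 2: monthly rate = 9%/12 = 0.0075000; payment = 217,000 × 0.0075000 / (1 − (1+0.0075000)^−60) = $4,504.56.
Total interest on Offer 2 = 60 × $4,504.56 − $217,000 = $53,273.60.
Offer 1 is lower by $25,653.96.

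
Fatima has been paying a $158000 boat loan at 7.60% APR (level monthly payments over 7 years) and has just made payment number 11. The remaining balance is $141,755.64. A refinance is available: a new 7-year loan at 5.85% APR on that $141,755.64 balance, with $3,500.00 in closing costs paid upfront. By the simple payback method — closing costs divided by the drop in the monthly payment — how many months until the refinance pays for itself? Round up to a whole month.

10 months

Current payment = 158,000 × 7.6%/12 / (1 − (1+0.0063333)^−84) = $2,431.25.
Refinanced payment = 141,755.64 × 0.0048750 / (1 − (1+0.0048750)^−84) = $2,060.67.
Monthly savings = $2,431.25 − $2,060.67 = $370.58.
Break-even = $3,500.00 / $370.58 = 9.44 → 10 months.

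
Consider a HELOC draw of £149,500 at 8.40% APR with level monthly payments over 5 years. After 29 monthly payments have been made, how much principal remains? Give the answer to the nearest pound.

With monthly rate i = 8.4%/12 = 0.0070000, the balance after k of n payments is P · [(1+i)^n − (1+i)^k] / [(1+i)^n − 1].
(1+0.0070000)^60 = 1.51973629 and (1+0.0070000)^29 = 1.22420640, so the balance is 149,500 × (1.51973629 − 1.22420640) / (1.51973629 − 1) = £85,007.95.

£85,008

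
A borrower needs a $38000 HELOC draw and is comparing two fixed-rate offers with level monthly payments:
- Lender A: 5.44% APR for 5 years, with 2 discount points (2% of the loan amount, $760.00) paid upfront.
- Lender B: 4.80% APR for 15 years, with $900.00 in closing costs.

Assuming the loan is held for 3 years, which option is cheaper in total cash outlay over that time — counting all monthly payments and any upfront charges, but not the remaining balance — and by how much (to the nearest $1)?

Lender B by $15,276

Lender A: monthly rate = 5.44%/12 = 0.0045333; payment = 38,000 × 0.0045333 / (1 − (1+0.0045333)^−60) = $724.79.
Lender B: at 4.80% the monthly rate is 0.0040000, so the payment is 38,000 × 0.0040000 / (1 − 1.0040000^−180) = $296.56.
Over 36 months: Lender A costs 36 × $724.79 + $760.00 = $26,852.44; Lender B costs 36 × $296.56 + $900.00 = $11,576.16.
Lender B is cheaper by $26,852.44 − $11,576.16 = $15,276.28.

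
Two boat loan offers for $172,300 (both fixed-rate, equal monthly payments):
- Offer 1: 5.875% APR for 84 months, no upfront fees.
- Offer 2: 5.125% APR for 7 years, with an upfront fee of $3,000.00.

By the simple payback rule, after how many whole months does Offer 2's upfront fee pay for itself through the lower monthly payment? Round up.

Offer 1: monthly rate = 5.875%/12 = 0.0048958; payment = 172,300 × 0.0048958 / (1 − (1+0.0048958)^−84) = $2,506.74.
Offer 2: at 5.125% the monthly rate is 0.0042708, so the payment is 172,300 × 0.0042708 / (1 − 1.0042708^−84) = $2,445.41.
Monthly savings = $2,506.74 − $2,445.41 = $61.33.
Break-even = $3,000.00 / $61.33 = 48.92 → 49 months.

49 months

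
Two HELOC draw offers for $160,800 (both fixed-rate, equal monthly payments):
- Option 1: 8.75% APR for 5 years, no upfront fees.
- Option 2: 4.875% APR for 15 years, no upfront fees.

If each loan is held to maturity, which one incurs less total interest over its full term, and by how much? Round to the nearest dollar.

Option 1 by $27,899

Option 1: at 8.75% the monthly rate is 0.0072917, so the payment is 160,800 × 0.0072917 / (1 − 1.0072917^−60) = $3,318.47.
Total interest on Option 1 = 60 × $3,318.47 − $160,800 = $38,308.20.
Option 2: monthly rate = 4.875%/12 = 0.0040625; payment = 160,800 × 0.0040625 / (1 − (1+0.0040625)^−180) = $1,261.15.
Total interest on Option 2 = 180 × $1,261.15 − $160,800 = $66,207.00.
Option 1 is lower by $27,898.80.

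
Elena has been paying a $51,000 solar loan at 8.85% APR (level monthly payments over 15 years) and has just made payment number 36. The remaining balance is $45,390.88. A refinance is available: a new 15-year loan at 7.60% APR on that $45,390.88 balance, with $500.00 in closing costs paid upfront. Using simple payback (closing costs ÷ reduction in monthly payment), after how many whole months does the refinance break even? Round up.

Current payment = 51,000 × 8.85%/12 / (1 − (1+0.0073750)^−180) = $512.74.
Refinanced payment = 45,390.88 × 0.0063333 / (1 − (1+0.0063333)^−180) = $423.36.
Monthly savings = $512.74 − $423.36 = $89.38.
Break-even = $500.00 / $89.38 = 5.59 → 6 months.

6 months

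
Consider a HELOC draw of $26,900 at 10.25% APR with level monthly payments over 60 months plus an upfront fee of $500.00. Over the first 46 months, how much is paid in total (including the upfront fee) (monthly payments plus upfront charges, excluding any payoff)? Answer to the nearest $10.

$26,940

At 10.25% the monthly rate is 0.0085417, so the payment is 26,900 × 0.0085417 / (1 − 1.0085417^−60) = $574.86.
Total outlay = 46 × $574.86 + $500.00 = $26,943.56.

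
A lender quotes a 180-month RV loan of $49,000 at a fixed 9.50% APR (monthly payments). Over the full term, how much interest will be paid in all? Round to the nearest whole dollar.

Monthly rate = 9.5%/12 = 0.0079167; payment = 49,000 × 0.0079167 / (1 − (1+0.0079167)^−180) = $511.67.
Total paid = 180 × $511.67 = $92,100.60; interest = $92,100.60 − $49,000 = $43,100.60.

$43,101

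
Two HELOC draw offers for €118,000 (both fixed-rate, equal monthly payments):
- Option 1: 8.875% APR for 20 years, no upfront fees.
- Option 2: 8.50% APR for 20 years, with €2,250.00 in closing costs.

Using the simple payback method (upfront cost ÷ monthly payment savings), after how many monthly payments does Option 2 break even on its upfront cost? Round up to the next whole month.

Option 1: at 8.875% the monthly rate is 0.0073958, so the payment is 118,000 × 0.0073958 / (1 − 1.0073958^−240) = €1,052.21.
Option 2: at 8.50% the monthly rate is 0.0070833, so the payment is 118,000 × 0.0070833 / (1 − 1.0070833^−240) = €1,024.03.
Monthly savings = €1,052.21 − €1,024.03 = €28.18.
Break-even = €2,250.00 / €28.18 = 79.84 → 80 months.

80 months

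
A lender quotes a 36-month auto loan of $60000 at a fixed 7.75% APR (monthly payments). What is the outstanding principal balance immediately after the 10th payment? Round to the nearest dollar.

With monthly rate i = 7.75%/12 = 0.0064583, the balance after k of n payments is P · [(1+i)^n − (1+i)^k] / [(1+i)^n − 1].
(1+0.0064583)^36 = 1.26080756 and (1+0.0064583)^10 = 1.06649298, so the balance is 60,000 × (1.26080756 − 1.06649298) / (1.26080756 − 1) = $44,702.98.

$44,703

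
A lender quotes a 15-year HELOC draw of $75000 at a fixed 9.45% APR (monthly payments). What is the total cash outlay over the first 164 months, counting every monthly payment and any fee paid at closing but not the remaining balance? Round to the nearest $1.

$128,069

Monthly rate = 9.45%/12 = 0.0078750; payment = 75,000 × 0.0078750 / (1 − (1+0.0078750)^−180) = $780.91.
Total outlay = 164 × $780.91 = $128,069.24.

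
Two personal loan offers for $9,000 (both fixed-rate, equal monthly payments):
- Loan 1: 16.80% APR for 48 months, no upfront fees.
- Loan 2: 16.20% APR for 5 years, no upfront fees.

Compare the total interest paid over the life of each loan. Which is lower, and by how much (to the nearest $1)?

Loan 1 by $768

Loan 1: at 16.80% the monthly rate is 0.0140000, so the payment is 9,000 × 0.0140000 / (1 − 1.0140000^−48) = $258.77.
Total interest on Loan 1 = 48 × $258.77 − $9,000 = $3,420.96.
Loan 2: at 16.20% the monthly rate is 0.0135000, so the payment is 9,000 × 0.0135000 / (1 − 1.0135000^−60) = $219.82.
Total interest on Loan 2 = 60 × $219.82 − $9,000 = $4,189.20.
Loan 1 is lower by $768.24.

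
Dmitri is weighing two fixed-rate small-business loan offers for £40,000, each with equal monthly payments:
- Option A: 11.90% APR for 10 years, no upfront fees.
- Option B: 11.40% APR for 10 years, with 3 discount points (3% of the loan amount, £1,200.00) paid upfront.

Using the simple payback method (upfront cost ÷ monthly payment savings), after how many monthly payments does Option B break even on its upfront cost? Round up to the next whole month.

105 months

Option A: monthly rate = 11.9%/12 = 0.0099167; payment = 40,000 × 0.0099167 / (1 − (1+0.0099167)^−120) = £571.57.
Option B: monthly rate = 11.4%/12 = 0.0095000; payment = 40,000 × 0.0095000 / (1 − (1+0.0095000)^−120) = £560.10.
Monthly savings = £571.57 − £560.10 = £11.47.
Break-even = £1,200.00 / £11.47 = 104.62 → 105 months.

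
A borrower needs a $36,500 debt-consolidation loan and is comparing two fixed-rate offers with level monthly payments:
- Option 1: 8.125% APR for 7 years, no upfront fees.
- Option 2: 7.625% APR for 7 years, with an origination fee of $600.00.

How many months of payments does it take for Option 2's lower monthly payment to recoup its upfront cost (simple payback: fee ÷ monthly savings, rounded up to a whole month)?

Option 1: monthly rate = 8.125%/12 = 0.0067708; payment = 36,500 × 0.0067708 / (1 − (1+0.0067708)^−84) = $571.17.
Option 2: monthly rate = 7.625%/12 = 0.0063542; payment = 36,500 × 0.0063542 / (1 − (1+0.0063542)^−84) = $562.10.
Monthly savings = $571.17 − $562.10 = $9.07.
Break-even = $600.00 / $9.07 = 66.15 → 67 months.

67 months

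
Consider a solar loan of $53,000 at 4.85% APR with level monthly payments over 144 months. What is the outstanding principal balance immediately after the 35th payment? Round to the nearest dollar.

$42,796

With monthly rate i = 4.85%/12 = 0.0040417, the balance after k of n payments is P · [(1+i)^n − (1+i)^k] / [(1+i)^n − 1].
(1+0.0040417)^144 = 1.78751616 and (1+0.0040417)^35 = 1.15162414, so the balance is 53,000 × (1.78751616 − 1.15162414) / (1.78751616 − 1) = $42,795.66.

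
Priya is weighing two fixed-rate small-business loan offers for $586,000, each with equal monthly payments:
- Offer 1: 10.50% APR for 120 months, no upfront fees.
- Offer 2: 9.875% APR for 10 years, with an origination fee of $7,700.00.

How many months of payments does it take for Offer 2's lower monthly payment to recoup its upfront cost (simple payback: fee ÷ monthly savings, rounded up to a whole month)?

38 months

Offer 1: at 10.50% the monthly rate is 0.0087500, so the payment is 586,000 × 0.0087500 / (1 − 1.0087500^−120) = $7,907.19.
Offer 2: at 9.875% the monthly rate is 0.0082292, so the payment is 586,000 × 0.0082292 / (1 − 1.0082292^−120) = $7,703.53.
Monthly savings = $7,907.19 − $7,703.53 = $203.66.
Break-even = $7,700.00 / $203.66 = 37.81 → 38 months.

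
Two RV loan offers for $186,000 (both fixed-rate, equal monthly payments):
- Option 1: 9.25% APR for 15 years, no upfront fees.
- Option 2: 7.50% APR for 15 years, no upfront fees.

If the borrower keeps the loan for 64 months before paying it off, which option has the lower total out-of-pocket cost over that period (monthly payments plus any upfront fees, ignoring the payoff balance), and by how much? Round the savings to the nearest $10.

Option 2 by $12,160

Option 1: at 9.25% the monthly rate is 0.0077083, so the payment is 186,000 × 0.0077083 / (1 − 1.0077083^−180) = $1,914.30.
Option 2: at 7.50% the monthly rate is 0.0062500, so the payment is 186,000 × 0.0062500 / (1 − 1.0062500^−180) = $1,724.24.
Over 64 months: Option 1 costs 64 × $1,914.30 = $122,515.20; Option 2 costs 64 × $1,724.24 = $110,351.36.
Option 2 is cheaper by $122,515.20 − $110,351.36 = $12,163.84.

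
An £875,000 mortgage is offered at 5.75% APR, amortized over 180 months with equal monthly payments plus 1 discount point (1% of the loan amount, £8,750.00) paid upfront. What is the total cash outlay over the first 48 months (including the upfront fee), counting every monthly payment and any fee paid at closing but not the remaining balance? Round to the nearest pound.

Monthly rate = 5.75%/12 = 0.0047917; payment = 875,000 × 0.0047917 / (1 − (1+0.0047917)^−180) = £7,266.09.
Total outlay = 48 × £7,266.09 + £8,750.00 = £357,522.32.

£357,522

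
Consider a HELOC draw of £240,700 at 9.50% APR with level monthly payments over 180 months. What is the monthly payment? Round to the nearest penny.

£2,513.45

At 9.50% the monthly rate is 0.0079167, so the payment is 240,700 × 0.0079167 / (1 − 1.0079167^−180) = £2,513.45.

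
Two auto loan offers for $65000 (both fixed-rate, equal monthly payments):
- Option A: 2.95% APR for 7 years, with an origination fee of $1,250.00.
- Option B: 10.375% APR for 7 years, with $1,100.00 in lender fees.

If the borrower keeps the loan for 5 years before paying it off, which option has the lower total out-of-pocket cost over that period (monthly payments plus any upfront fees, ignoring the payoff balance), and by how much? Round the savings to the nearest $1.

Option A by $13,909

Option A: monthly rate = 2.95%/12 = 0.0024583; payment = 65,000 × 0.0024583 / (1 − (1+0.0024583)^−84) = $857.40.
Option B: monthly rate = 10.375%/12 = 0.0086458; payment = 65,000 × 0.0086458 / (1 − (1+0.0086458)^−84) = $1,091.71.
Over 60 months: Option A costs 60 × $857.40 + $1,250.00 = $52,694.00; Option B costs 60 × $1,091.71 + $1,100.00 = $66,602.60.
Option A is cheaper by $66,602.60 − $52,694.00 = $13,908.60.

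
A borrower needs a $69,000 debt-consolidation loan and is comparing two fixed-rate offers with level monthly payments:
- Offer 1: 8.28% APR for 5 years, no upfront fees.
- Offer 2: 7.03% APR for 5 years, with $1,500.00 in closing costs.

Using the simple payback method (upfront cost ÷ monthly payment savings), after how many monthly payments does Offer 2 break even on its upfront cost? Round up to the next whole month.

Offer 1: monthly rate = 8.28%/12 = 0.0069000; payment = 69,000 × 0.0069000 / (1 − (1+0.0069000)^−60) = $1,408.34.
Offer 2: at 7.03% the monthly rate is 0.0058583, so the payment is 69,000 × 0.0058583 / (1 − 1.0058583^−60) = $1,367.26.
Monthly savings = $1,408.34 − $1,367.26 = $41.08.
Break-even = $1,500.00 / $41.08 = 36.51 → 37 months.

37 months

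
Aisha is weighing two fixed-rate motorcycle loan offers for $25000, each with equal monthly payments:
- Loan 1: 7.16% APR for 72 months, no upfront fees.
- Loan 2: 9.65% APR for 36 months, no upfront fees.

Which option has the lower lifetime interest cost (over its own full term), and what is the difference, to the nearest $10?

Loan 2 by $1,930

Loan 1: at 7.16% the monthly rate is 0.0059667, so the payment is 25,000 × 0.0059667 / (1 − 1.0059667^−72) = $428.15.
Total interest on Loan 1 = 72 × $428.15 − $25,000 = $5,826.80.
Loan 2: monthly rate = 9.65%/12 = 0.0080417; payment = 25,000 × 0.0080417 / (1 − (1+0.0080417)^−36) = $802.58.
Total interest on Loan 2 = 36 × $802.58 − $25,000 = $3,892.88.
Loan 2 is lower by $1,933.92.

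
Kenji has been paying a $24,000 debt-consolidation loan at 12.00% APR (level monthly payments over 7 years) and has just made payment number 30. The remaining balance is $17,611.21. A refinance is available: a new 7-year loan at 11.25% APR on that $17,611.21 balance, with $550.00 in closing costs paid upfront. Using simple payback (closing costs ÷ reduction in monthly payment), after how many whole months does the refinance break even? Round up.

5 months

Current payment = 24,000 × 12%/12 / (1 − (1+0.0100000)^−84) = $423.67.
Refinanced payment = 17,611.21 × 0.0093750 / (1 − (1+0.0093750)^−84) = $303.87.
Monthly savings = $423.67 − $303.87 = $119.80.
Break-even = $550.00 / $119.80 = 4.59 → 5 months.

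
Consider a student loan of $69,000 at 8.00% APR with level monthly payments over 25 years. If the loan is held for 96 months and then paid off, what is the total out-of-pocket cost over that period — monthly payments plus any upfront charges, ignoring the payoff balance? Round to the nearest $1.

$51,125

Monthly rate = 8%/12 = 0.0066667; payment = 69,000 × 0.0066667 / (1 − (1+0.0066667)^−300) = $532.55.
Total outlay = 96 × $532.55 = $51,124.80.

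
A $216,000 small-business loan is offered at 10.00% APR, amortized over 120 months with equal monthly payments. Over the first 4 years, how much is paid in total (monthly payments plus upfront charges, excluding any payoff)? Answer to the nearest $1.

$137,014

Monthly rate = 10%/12 = 0.0083333; payment = 216,000 × 0.0083333 / (1 − (1+0.0083333)^−120) = $2,854.46.
Total outlay = 48 × $2,854.46 = $137,014.08.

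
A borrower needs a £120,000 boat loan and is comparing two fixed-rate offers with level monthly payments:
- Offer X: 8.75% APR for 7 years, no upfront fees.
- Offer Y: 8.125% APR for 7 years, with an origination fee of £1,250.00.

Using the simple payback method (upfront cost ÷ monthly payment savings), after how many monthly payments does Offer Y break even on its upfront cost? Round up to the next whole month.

Offer X: monthly rate = 8.75%/12 = 0.0072917; payment = 120,000 × 0.0072917 / (1 − (1+0.0072917)^−84) = £1,915.50.
Offer Y: at 8.125% the monthly rate is 0.0067708, so the payment is 120,000 × 0.0067708 / (1 − 1.0067708^−84) = £1,877.83.
Monthly savings = £1,915.50 − £1,877.83 = £37.67.
Break-even = £1,250.00 / £37.67 = 33.18 → 34 months.

34 months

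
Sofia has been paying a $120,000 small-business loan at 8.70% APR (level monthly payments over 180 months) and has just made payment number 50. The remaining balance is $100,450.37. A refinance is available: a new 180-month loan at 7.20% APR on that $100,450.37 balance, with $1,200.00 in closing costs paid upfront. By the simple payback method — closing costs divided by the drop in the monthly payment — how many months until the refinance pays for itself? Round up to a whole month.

5 months

Current payment = 120,000 × 8.7%/12 / (1 − (1+0.0072500)^−180) = $1,195.80.
Refinanced payment = 100,450.37 × 0.0060000 / (1 − (1+0.0060000)^−180) = $914.15.
Monthly savings = $1,195.80 − $914.15 = $281.65.
Break-even = $1,200.00 / $281.65 = 4.26 → 5 months.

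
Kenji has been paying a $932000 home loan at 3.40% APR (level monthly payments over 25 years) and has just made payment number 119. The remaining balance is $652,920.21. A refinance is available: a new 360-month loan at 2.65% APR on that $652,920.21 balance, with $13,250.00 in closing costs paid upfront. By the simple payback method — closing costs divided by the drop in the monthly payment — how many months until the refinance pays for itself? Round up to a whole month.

Current payment = 932,000 × 3.4%/12 / (1 − (1+0.0028333)^−300) = $4,615.98.
Refinanced payment = 652,920.21 × 0.0022083 / (1 − (1+0.0022083)^−360) = $2,631.03.
Monthly savings = $4,615.98 − $2,631.03 = $1,984.95.
Break-even = $13,250.00 / $1,984.95 = 6.68 → 7 months.

7 months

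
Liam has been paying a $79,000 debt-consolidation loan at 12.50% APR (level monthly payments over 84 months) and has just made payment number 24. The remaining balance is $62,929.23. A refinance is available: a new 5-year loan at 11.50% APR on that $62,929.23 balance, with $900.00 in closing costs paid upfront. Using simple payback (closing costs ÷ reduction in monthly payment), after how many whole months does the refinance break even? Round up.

Current payment = 79,000 × 12.5%/12 / (1 − (1+0.0104167)^−84) = $1,415.78.
Refinanced payment = 62,929.23 × 0.0095833 / (1 − (1+0.0095833)^−60) = $1,383.98.
Monthly savings = $1,415.78 − $1,383.98 = $31.80.
Break-even = $900.00 / $31.80 = 28.30 → 29 months.

29 months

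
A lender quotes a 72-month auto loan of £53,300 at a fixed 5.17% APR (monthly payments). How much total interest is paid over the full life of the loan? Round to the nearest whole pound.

At 5.17% the monthly rate is 0.0043083, so the payment is 53,300 × 0.0043083 / (1 − 1.0043083^−72) = £862.60.
Total paid = 72 × £862.60 = £62,107.20; interest = £62,107.20 − £53,300 = £8,807.20.

£8,807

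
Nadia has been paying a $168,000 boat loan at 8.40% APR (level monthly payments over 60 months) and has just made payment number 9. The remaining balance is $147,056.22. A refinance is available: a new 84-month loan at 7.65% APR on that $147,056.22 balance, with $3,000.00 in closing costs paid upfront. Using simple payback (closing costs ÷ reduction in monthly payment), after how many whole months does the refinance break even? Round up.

Current payment = 168,000 × 8.4%/12 / (1 − (1+0.0070000)^−60) = $3,438.69.
Refinanced payment = 147,056.22 × 0.0063750 / (1 − (1+0.0063750)^−84) = $2,266.49.
Monthly savings = $3,438.69 − $2,266.49 = $1,172.20.
Break-even = $3,000.00 / $1,172.20 = 2.56 → 3 months.

3 months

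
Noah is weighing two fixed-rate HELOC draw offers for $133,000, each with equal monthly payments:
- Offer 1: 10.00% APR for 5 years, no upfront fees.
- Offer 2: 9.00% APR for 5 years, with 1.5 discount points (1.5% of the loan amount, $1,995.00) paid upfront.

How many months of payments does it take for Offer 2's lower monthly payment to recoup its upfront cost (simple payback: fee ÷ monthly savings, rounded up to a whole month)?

31 months

Offer 1: monthly rate = 10%/12 = 0.0083333; payment = 133,000 × 0.0083333 / (1 − (1+0.0083333)^−60) = $2,825.86.
Offer 2: monthly rate = 9%/12 = 0.0075000; payment = 133,000 × 0.0075000 / (1 − (1+0.0075000)^−60) = $2,760.86.
Monthly savings = $2,825.86 − $2,760.86 = $65.00.
Break-even = $1,995.00 / $65.00 = 30.69 → 31 months.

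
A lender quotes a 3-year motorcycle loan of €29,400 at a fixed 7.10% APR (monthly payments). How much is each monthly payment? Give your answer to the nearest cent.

€909.13

At 7.10% the monthly rate is 0.0059167, so the payment is 29,400 × 0.0059167 / (1 − 1.0059167^−36) = €909.13.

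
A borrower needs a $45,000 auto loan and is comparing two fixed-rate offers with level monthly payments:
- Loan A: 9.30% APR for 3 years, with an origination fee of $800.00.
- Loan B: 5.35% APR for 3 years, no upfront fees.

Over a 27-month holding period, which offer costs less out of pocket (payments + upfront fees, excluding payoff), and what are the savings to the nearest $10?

Loan A: at 9.30% the monthly rate is 0.0077500, so the payment is 45,000 × 0.0077500 / (1 − 1.0077500^−36) = $1,437.28.
Loan B: monthly rate = 5.35%/12 = 0.0044583; payment = 45,000 × 0.0044583 / (1 − (1+0.0044583)^−36) = $1,355.77.
Over 27 months: Loan A costs 27 × $1,437.28 + $800.00 = $39,606.56; Loan B costs 27 × $1,355.77 = $36,605.79.
Loan B is cheaper by $39,606.56 − $36,605.79 = $3,000.77.

Loan B by $3,000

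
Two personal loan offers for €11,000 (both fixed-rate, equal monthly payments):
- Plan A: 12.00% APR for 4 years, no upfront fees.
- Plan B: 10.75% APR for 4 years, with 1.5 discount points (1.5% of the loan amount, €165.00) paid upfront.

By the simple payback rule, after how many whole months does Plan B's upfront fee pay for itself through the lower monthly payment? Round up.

25 months

Plan A: at 12.00% the monthly rate is 0.0100000, so the payment is 11,000 × 0.0100000 / (1 − 1.0100000^−48) = €289.67.
Plan B: at 10.75% the monthly rate is 0.0089583, so the payment is 11,000 × 0.0089583 / (1 − 1.0089583^−48) = €282.97.
Monthly savings = €289.67 − €282.97 = €6.70.
Break-even = €165.00 / €6.70 = 24.63 → 25 months.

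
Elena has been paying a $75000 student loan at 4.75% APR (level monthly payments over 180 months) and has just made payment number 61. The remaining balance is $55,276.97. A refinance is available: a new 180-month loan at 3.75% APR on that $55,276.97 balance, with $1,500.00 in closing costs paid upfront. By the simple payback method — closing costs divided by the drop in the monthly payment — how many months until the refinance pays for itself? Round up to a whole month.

Current payment = 75,000 × 4.75%/12 / (1 − (1+0.0039583)^−180) = $583.37.
Refinanced payment = 55,276.97 × 0.0031250 / (1 − (1+0.0031250)^−180) = $401.99.
Monthly savings = $583.37 − $401.99 = $181.38.
Break-even = $1,500.00 / $181.38 = 8.27 → 9 months.

9 months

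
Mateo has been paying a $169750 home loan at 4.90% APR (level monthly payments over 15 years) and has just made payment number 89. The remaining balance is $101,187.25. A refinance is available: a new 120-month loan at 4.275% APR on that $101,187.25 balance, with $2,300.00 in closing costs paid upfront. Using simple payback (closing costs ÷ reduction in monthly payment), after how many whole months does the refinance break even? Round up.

Current payment = 169,750 × 4.9%/12 / (1 − (1+0.0040833)^−180) = $1,333.55.
Refinanced payment = 101,187.25 × 0.0035625 / (1 − (1+0.0035625)^−120) = $1,037.75.
Monthly savings = $1,333.55 − $1,037.75 = $295.80.
Break-even = $2,300.00 / $295.80 = 7.78 → 8 months.

8 months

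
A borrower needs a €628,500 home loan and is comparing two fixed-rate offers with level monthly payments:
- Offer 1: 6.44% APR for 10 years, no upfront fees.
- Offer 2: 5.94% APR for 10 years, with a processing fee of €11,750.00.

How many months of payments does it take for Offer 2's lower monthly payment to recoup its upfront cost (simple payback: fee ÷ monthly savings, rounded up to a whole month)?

75 months

Offer 1: monthly rate = 6.44%/12 = 0.0053667; payment = 628,500 × 0.0053667 / (1 − (1+0.0053667)^−120) = €7,117.32.
Offer 2: monthly rate = 5.94%/12 = 0.0049500; payment = 628,500 × 0.0049500 / (1 − (1+0.0049500)^−120) = €6,958.72.
Monthly savings = €7,117.32 − €6,958.72 = €158.60.
Break-even = €11,750.00 / €158.60 = 74.09 → 75 months.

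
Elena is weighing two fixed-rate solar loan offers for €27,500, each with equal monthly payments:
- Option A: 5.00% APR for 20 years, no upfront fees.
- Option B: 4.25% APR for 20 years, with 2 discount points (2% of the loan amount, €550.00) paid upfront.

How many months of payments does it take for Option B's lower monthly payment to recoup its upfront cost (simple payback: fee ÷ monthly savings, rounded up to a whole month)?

50 months

Option A: at 5.00% the monthly rate is 0.0041667, so the payment is 27,500 × 0.0041667 / (1 − 1.0041667^−240) = €181.49.
Option B: at 4.25% the monthly rate is 0.0035417, so the payment is 27,500 × 0.0035417 / (1 − 1.0035417^−240) = €170.29.
Monthly savings = €181.49 − €170.29 = €11.20.
Break-even = €550.00 / €11.20 = 49.11 → 50 months.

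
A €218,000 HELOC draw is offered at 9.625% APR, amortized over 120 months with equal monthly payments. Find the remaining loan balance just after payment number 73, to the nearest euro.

€110,676

With monthly rate i = 9.625%/12 = 0.0080208, the balance after k of n payments is P · [(1+i)^n − (1+i)^k] / [(1+i)^n − 1].
(1+0.0080208)^120 = 2.60820042 and (1+0.0080208)^73 = 1.79173627, so the balance is 218,000 × (2.60820042 − 1.79173627) / (2.60820042 − 1) = €110,676.00.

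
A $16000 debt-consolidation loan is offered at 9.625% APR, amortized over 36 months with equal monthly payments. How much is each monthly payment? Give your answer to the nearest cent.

Monthly rate = 9.625%/12 = 0.0080208; payment = 16,000 × 0.0080208 / (1 − (1+0.0080208)^−36) = $513.46.

$513.46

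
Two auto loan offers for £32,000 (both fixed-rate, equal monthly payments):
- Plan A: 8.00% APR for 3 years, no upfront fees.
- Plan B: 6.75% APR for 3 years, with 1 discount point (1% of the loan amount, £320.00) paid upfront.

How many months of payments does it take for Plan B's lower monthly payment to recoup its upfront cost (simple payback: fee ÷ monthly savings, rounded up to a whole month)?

18 months

Plan A: monthly rate = 8%/12 = 0.0066667; payment = 32,000 × 0.0066667 / (1 − (1+0.0066667)^−36) = £1,002.76.
Plan B: at 6.75% the monthly rate is 0.0056250, so the payment is 32,000 × 0.0056250 / (1 − 1.0056250^−36) = £984.41.
Monthly savings = £1,002.76 − £984.41 = £18.35.
Break-even = £320.00 / £18.35 = 17.44 → 18 months.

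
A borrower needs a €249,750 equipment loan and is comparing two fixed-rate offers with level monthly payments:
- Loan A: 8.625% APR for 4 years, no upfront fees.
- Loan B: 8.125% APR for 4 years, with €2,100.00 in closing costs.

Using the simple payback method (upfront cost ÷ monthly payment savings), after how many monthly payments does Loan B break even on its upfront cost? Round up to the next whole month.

36 months

Loan A: monthly rate = 8.625%/12 = 0.0071875; payment = 249,750 × 0.0071875 / (1 − (1+0.0071875)^−48) = €6,170.66.
Loan B: at 8.125% the monthly rate is 0.0067708, so the payment is 249,750 × 0.0067708 / (1 − 1.0067708^−48) = €6,111.79.
Monthly savings = €6,170.66 − €6,111.79 = €58.87.
Break-even = €2,100.00 / €58.87 = 35.67 → 36 months.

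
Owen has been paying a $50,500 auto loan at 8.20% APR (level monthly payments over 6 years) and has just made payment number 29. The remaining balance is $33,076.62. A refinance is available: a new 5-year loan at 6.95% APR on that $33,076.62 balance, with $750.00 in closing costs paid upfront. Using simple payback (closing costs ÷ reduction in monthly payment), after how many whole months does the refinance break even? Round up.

4 months

Current payment = 50,500 × 8.2%/12 / (1 − (1+0.0068333)^−72) = $890.37.
Refinanced payment = 33,076.62 × 0.0057917 / (1 − (1+0.0057917)^−60) = $654.18.
Monthly savings = $890.37 − $654.18 = $236.19.
Break-even = $750.00 / $236.19 = 3.18 → 4 months.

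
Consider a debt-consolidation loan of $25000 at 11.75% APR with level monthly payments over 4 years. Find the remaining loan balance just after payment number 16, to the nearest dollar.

$17,927

With monthly rate i = 11.75%/12 = 0.0097917, the balance after k of n payments is P · [(1+i)^n − (1+i)^k] / [(1+i)^n − 1].
(1+0.0097917)^48 = 1.59634058 and (1+0.0097917)^16 = 1.16871473, so the balance is 25,000 × (1.59634058 − 1.16871473) / (1.59634058 − 1) = $17,927.08.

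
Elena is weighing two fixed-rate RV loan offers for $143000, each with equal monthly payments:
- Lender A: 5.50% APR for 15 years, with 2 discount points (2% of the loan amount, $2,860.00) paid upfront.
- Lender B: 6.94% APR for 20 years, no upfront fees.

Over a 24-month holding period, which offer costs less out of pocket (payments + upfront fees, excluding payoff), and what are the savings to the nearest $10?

Lender B by $4,420

Lender A: monthly rate = 5.5%/12 = 0.0045833; payment = 143,000 × 0.0045833 / (1 − (1+0.0045833)^−180) = $1,168.43.
Lender B: at 6.94% the monthly rate is 0.0057833, so the payment is 143,000 × 0.0057833 / (1 − 1.0057833^−240) = $1,103.53.
Over 24 months: Lender A costs 24 × $1,168.43 + $2,860.00 = $30,902.32; Lender B costs 24 × $1,103.53 = $26,484.72.
Lender B is cheaper by $30,902.32 − $26,484.72 = $4,417.60.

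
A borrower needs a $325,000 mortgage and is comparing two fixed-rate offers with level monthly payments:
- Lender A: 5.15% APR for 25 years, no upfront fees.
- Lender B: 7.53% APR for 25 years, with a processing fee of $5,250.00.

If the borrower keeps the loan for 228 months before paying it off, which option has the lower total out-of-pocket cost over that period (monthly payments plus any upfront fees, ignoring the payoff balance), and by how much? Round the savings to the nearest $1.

Lender A by $114,608

Lender A: monthly rate = 5.15%/12 = 0.0042917; payment = 325,000 × 0.0042917 / (1 − (1+0.0042917)^−300) = $1,928.43.
Lender B: monthly rate = 7.53%/12 = 0.0062750; payment = 325,000 × 0.0062750 / (1 − (1+0.0062750)^−300) = $2,408.07.
Over 228 months: Lender A costs 228 × $1,928.43 = $439,682.04; Lender B costs 228 × $2,408.07 + $5,250.00 = $554,289.96.
Lender A is cheaper by $554,289.96 − $439,682.04 = $114,607.92.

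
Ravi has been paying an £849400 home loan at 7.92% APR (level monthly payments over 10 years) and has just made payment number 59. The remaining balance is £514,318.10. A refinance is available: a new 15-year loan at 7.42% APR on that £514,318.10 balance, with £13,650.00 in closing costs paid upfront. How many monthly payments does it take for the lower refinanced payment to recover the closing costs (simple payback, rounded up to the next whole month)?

3 months

Current payment = 849,400 × 7.92%/12 / (1 − (1+0.0066000)^−120) = £10,269.70.
Refinanced payment = 514,318.10 × 0.0061833 / (1 − (1+0.0061833)^−180) = £4,744.44.
Monthly savings = £10,269.70 − £4,744.44 = £5,525.26.
Break-even = £13,650.00 / £5,525.26 = 2.47 → 3 months.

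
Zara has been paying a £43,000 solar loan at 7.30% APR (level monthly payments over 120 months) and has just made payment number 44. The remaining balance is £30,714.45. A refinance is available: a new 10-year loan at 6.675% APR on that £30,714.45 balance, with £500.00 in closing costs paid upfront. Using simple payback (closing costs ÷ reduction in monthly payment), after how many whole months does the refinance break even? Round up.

4 months

Current payment = 43,000 × 7.3%/12 / (1 − (1+0.0060833)^−120) = £505.94.
Refinanced payment = 30,714.45 × 0.0055625 / (1 − (1+0.0055625)^−120) = £351.50.
Monthly savings = £505.94 − £351.50 = £154.44.
Break-even = £500.00 / £154.44 = 3.24 → 4 months.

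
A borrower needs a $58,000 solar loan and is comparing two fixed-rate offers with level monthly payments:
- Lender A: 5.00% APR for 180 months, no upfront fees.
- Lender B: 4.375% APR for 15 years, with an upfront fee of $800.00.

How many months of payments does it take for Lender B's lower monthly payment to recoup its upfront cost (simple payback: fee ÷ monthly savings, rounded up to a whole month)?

Lender A: at 5.00% the monthly rate is 0.0041667, so the payment is 58,000 × 0.0041667 / (1 − 1.0041667^−180) = $458.66.
Lender B: monthly rate = 4.375%/12 = 0.0036458; payment = 58,000 × 0.0036458 / (1 − (1+0.0036458)^−180) = $440.00.
Monthly savings = $458.66 − $440.00 = $18.66.
Break-even = $800.00 / $18.66 = 42.87 → 43 months.

43 months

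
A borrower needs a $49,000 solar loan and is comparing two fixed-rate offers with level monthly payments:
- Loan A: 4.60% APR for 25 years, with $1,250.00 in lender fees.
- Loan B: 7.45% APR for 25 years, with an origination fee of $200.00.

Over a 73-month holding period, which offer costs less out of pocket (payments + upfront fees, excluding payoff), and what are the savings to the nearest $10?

Loan A: monthly rate = 4.6%/12 = 0.0038333; payment = 49,000 × 0.0038333 / (1 − (1+0.0038333)^−300) = $275.15.
Loan B: monthly rate = 7.45%/12 = 0.0062083; payment = 49,000 × 0.0062083 / (1 − (1+0.0062083)^−300) = $360.51.
Over 73 months: Loan A costs 73 × $275.15 + $1,250.00 = $21,335.95; Loan B costs 73 × $360.51 + $200.00 = $26,517.23.
Loan A is cheaper by $26,517.23 − $21,335.95 = $5,181.28.

Loan A by $5,180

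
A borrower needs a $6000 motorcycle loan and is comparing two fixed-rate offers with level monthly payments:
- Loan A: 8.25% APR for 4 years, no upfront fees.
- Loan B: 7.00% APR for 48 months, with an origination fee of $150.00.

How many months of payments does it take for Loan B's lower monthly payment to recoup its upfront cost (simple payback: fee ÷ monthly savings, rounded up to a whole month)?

Loan A: at 8.25% the monthly rate is 0.0068750, so the payment is 6,000 × 0.0068750 / (1 − 1.0068750^−48) = $147.18.
Loan B: monthly rate = 7%/12 = 0.0058333; payment = 6,000 × 0.0058333 / (1 − (1+0.0058333)^−48) = $143.68.
Monthly savings = $147.18 − $143.68 = $3.50.
Break-even = $150.00 / $3.50 = 42.86 → 43 months.

43 months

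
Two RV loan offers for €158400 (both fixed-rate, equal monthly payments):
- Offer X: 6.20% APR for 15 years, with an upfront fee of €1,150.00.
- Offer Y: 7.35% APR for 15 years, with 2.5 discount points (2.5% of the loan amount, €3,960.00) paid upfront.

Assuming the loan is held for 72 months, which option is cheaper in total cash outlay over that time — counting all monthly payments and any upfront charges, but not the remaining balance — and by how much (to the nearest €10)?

Offer X: at 6.20% the monthly rate is 0.0051667, so the payment is 158,400 × 0.0051667 / (1 − 1.0051667^−180) = €1,353.85.
Offer Y: monthly rate = 7.35%/12 = 0.0061250; payment = 158,400 × 0.0061250 / (1 − (1+0.0061250)^−180) = €1,454.92.
Over 72 months: Offer X costs 72 × €1,353.85 + €1,150.00 = €98,627.20; Offer Y costs 72 × €1,454.92 + €3,960.00 = €108,714.24.
Offer X is cheaper by €108,714.24 − €98,627.20 = €10,087.04.

Offer X by €10,090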